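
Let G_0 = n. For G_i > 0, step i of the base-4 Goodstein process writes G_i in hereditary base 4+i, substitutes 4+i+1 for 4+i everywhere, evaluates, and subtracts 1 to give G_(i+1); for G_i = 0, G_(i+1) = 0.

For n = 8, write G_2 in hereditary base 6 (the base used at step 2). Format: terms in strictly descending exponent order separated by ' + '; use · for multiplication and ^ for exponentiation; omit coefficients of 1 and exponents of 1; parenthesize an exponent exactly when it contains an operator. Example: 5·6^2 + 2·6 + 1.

6 + 3

G_0 = 8. HB_4(8) = 2·4. Bump = 10. G_1 = 9.
G_1 = 9. HB_5(9) = 5 + 4. Bump = 10. G_2 = 9.
G_2 = 9. HB_6(9) = 6 + 3. Bump = 10. G_3 = 9.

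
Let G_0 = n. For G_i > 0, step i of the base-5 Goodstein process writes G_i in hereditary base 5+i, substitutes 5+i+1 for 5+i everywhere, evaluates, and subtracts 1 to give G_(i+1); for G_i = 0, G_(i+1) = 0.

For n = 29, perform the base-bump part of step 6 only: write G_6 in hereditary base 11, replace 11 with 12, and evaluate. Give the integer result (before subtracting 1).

step 0: 29 = 5^2 + 4; sub 6 for 5: 6^2 + 4; = 40; G_1 = 40−1 = 39
step 1: 39 = 6^2 + 3; sub 7 for 6: 7^2 + 3; = 52; G_2 = 52−1 = 51
step 2: 51 = 7^2 + 2; sub 8 for 7: 8^2 + 2; = 66; G_3 = 66−1 = 65
step 3: 65 = 8^2 + 1; sub 9 for 8: 9^2 + 1; = 82; G_4 = 82−1 = 81
step 4: 81 = 9^2; sub 10 for 9: 10^2; = 100; G_5 = 100−1 = 99
step 5: 99 = 9·10 + 9; sub 11 for 10: 9·11 + 9; = 108; G_6 = 108−1 = 107
step 6: 107 = 9·11 + 8; sub 12 for 11: 9·12 + 8; = 116; G_7 = 116−1 = 115

116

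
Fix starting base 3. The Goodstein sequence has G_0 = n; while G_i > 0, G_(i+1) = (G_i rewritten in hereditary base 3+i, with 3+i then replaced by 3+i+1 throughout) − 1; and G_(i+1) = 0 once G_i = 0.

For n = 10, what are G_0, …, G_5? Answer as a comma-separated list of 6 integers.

10, 16, 24, 27, 30, 33

i=0: 10 = 3^2 + 1 (b=3); 3→4: 4^2 + 1 = 17; 17−1 = 16
i=1: 16 = 4^2 (b=4); 4→5: 5^2 = 25; 25−1 = 24
i=2: 24 = 4·5 + 4 (b=5); 5→6: 4·6 + 4 = 28; 28−1 = 27
i=3: 27 = 4·6 + 3 (b=6); 6→7: 4·7 + 3 = 31; 31−1 = 30
i=4: 30 = 4·7 + 2 (b=7); 7→8: 4·8 + 2 = 34; 34−1 = 33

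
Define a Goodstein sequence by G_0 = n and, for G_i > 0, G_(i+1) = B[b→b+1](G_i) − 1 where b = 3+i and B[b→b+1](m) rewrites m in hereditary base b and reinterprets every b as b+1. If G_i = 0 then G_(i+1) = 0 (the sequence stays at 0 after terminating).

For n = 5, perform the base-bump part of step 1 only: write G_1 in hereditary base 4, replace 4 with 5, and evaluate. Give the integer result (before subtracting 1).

i=0: 5 = 3 + 2 (b=3); 3→4: 4 + 2 = 6; 6−1 = 5
i=1: 5 = 4 + 1 (b=4); 4→5: 5 + 1 = 6; 6−1 = 5

6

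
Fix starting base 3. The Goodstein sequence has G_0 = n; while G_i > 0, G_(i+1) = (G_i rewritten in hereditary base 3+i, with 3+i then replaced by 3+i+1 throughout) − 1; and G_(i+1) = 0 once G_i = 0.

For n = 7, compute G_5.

9

(0) 7|_3 = 2·3 + 1 ↦ 2·4 + 1|_4 = 9 ⇒ 8
(1) 8|_4 = 2·4 ↦ 2·5|_5 = 10 ⇒ 9
(2) 9|_5 = 5 + 4 ↦ 6 + 4|_6 = 10 ⇒ 9
(3) 9|_6 = 6 + 3 ↦ 7 + 3|_7 = 10 ⇒ 9
(4) 9|_7 = 7 + 2 ↦ 8 + 2|_8 = 10 ⇒ 9
(5) 9|_8 = 8 + 1 ↦ 9 + 1|_9 = 10 ⇒ 9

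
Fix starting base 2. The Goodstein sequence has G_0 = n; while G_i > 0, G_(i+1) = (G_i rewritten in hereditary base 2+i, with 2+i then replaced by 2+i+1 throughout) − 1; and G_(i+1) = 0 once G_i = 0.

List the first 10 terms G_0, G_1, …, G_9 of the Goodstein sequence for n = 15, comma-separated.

15, 111, 1283, 18752, 326593, 6588344, 150994943, 3524450280, 100077777775, 3138578427934

step 0: 15 = 2^(2 + 1) + 2^2 + 2 + 1; sub 3 for 2: 3^(3 + 1) + 3^3 + 3 + 1; = 112; G_1 = 112−1 = 111
step 1: 111 = 3^(3 + 1) + 3^3 + 3; sub 4 for 3: 4^(4 + 1) + 4^4 + 4; = 1284; G_2 = 1284−1 = 1283
step 2: 1283 = 4^(4 + 1) + 4^4 + 3; sub 5 for 4: 5^(5 + 1) + 5^5 + 3; = 18753; G_3 = 18753−1 = 18752
step 3: 18752 = 5^(5 + 1) + 5^5 + 2; sub 6 for 5: 6^(6 + 1) + 6^6 + 2; = 326594; G_4 = 326594−1 = 326593
step 4: 326593 = 6^(6 + 1) + 6^6 + 1; sub 7 for 6: 7^(7 + 1) + 7^7 + 1; = 6588345; G_5 = 6588345−1 = 6588344
step 5: 6588344 = 7^(7 + 1) + 7^7; sub 8 for 7: 8^(8 + 1) + 8^8; = 150994944; G_6 = 150994944−1 = 150994943
step 6: 150994943 = 8^(8 + 1) + 7·8^7 + 7·8^6 + 7·8^5 + 7·8^4 + 7·8^3 + 7·8^2 + 7·8 + 7; sub 9 for 8: 9^(9 + 1) + 7·9^7 + 7·9^6 + 7·9^5 + 7·9^4 + 7·9^3 + 7·9^2 + 7·9 + 7; = 3524450281; G_7 = 3524450281−1 = 3524450280
step 7: 3524450280 = 9^(9 + 1) + 7·9^7 + 7·9^6 + 7·9^5 + 7·9^4 + 7·9^3 + 7·9^2 + 7·9 + 6; sub 10 for 9: 10^(10 + 1) + 7·10^7 + 7·10^6 + 7·10^5 + 7·10^4 + 7·10^3 + 7·10^2 + 7·10 + 6; = 100077777776; G_8 = 100077777776−1 = 100077777775
step 8: 100077777775 = 10^(10 + 1) + 7·10^7 + 7·10^6 + 7·10^5 + 7·10^4 + 7·10^3 + 7·10^2 + 7·10 + 5; sub 11 for 10: 11^(11 + 1) + 7·11^7 + 7·11^6 + 7·11^5 + 7·11^4 + 7·11^3 + 7·11^2 + 7·11 + 5; = 3138578427935; G_9 = 3138578427935−1 = 3138578427934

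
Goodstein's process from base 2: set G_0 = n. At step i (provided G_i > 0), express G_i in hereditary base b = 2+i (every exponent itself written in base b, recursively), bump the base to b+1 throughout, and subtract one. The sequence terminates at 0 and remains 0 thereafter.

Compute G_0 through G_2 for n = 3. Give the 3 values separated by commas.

3, 3, 3

(0) 3|_2 = 2 + 1 ↦ 3 + 1|_3 = 4 ⇒ 3
(1) 3|_3 = 3 ↦ 4|_4 = 4 ⇒ 3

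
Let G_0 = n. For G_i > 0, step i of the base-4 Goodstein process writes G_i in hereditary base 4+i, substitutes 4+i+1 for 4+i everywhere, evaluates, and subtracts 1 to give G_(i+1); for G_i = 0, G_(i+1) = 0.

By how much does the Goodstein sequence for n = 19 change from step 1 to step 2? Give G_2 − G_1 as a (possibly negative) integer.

(0) 19|_4 = 4^2 + 3 ↦ 5^2 + 3|_5 = 28 ⇒ 27
(1) 27|_5 = 5^2 + 2 ↦ 6^2 + 2|_6 = 38 ⇒ 37

10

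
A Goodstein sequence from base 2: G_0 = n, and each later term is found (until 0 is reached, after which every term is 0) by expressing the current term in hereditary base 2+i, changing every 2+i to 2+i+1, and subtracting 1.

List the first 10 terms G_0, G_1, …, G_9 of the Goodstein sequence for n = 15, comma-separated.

15, 111, 1283, 18752, 326593, 6588344, 150994943, 3524450280, 100077777775, 3138578427934

G_0=15  [base 2] 2^(2 + 1) + 2^2 + 2 + 1  →[2↦3]→  3^(3 + 1) + 3^3 + 3 + 1 = 112  −1 ⇒ G_1=111
G_1=111  [base 3] 3^(3 + 1) + 3^3 + 3  →[3↦4]→  4^(4 + 1) + 4^4 + 4 = 1284  −1 ⇒ G_2=1283
G_2=1283  [base 4] 4^(4 + 1) + 4^4 + 3  →[4↦5]→  5^(5 + 1) + 5^5 + 3 = 18753  −1 ⇒ G_3=18752
G_3=18752  [base 5] 5^(5 + 1) + 5^5 + 2  →[5↦6]→  6^(6 + 1) + 6^6 + 2 = 326594  −1 ⇒ G_4=326593
G_4=326593  [base 6] 6^(6 + 1) + 6^6 + 1  →[6↦7]→  7^(7 + 1) + 7^7 + 1 = 6588345  −1 ⇒ G_5=6588344
G_5=6588344  [base 7] 7^(7 + 1) + 7^7  →[7↦8]→  8^(8 + 1) + 8^8 = 150994944  −1 ⇒ G_6=150994943
G_6=150994943  [base 8] 8^(8 + 1) + 7·8^7 + 7·8^6 + 7·8^5 + 7·8^4 + 7·8^3 + 7·8^2 + 7·8 + 7  →[8↦9]→  9^(9 + 1) + 7·9^7 + 7·9^6 + 7·9^5 + 7·9^4 + 7·9^3 + 7·9^2 + 7·9 + 7 = 3524450281  −1 ⇒ G_7=3524450280
G_7=3524450280  [base 9] 9^(9 + 1) + 7·9^7 + 7·9^6 + 7·9^5 + 7·9^4 + 7·9^3 + 7·9^2 + 7·9 + 6  →[9↦10]→  10^(10 + 1) + 7·10^7 + 7·10^6 + 7·10^5 + 7·10^4 + 7·10^3 + 7·10^2 + 7·10 + 6 = 100077777776  −1 ⇒ G_8=100077777775
G_8=100077777775  [base 10] 10^(10 + 1) + 7·10^7 + 7·10^6 + 7·10^5 + 7·10^4 + 7·10^3 + 7·10^2 + 7·10 + 5  →[10↦11]→  11^(11 + 1) + 7·11^7 + 7·11^6 + 7·11^5 + 7·11^4 + 7·11^3 + 7·11^2 + 7·11 + 5 = 3138578427935  −1 ⇒ G_9=3138578427934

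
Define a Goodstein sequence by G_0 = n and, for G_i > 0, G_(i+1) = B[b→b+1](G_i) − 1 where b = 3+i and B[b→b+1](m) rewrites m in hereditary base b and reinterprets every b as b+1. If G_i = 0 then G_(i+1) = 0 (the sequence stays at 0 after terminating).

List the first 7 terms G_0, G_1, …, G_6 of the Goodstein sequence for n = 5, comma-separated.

5 —HB3→ 3 + 2 —bump→ 4 + 2 = 6 —(−1)→ 5
5 —HB4→ 4 + 1 —bump→ 5 + 1 = 6 —(−1)→ 5
5 —HB5→ 5 —bump→ 6 = 6 —(−1)→ 5
5 —HB6→ 5 —bump→ 5 = 5 —(−1)→ 4
4 —HB7→ 4 —bump→ 4 = 4 —(−1)→ 3
3 —HB8→ 3 —bump→ 3 = 3 —(−1)→ 2

5, 5, 5, 5, 4, 3, 2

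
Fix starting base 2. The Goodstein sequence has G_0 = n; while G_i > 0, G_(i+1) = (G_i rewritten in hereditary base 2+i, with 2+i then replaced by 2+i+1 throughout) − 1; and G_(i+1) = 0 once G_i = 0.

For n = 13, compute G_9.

3138428381103

step 0: 13 = 2^(2 + 1) + 2^2 + 1; sub 3 for 2: 3^(3 + 1) + 3^3 + 1; = 109; G_1 = 109−1 = 108
step 1: 108 = 3^(3 + 1) + 3^3; sub 4 for 3: 4^(4 + 1) + 4^4; = 1280; G_2 = 1280−1 = 1279
step 2: 1279 = 4^(4 + 1) + 3·4^3 + 3·4^2 + 3·4 + 3; sub 5 for 4: 5^(5 + 1) + 3·5^3 + 3·5^2 + 3·5 + 3; = 16093; G_3 = 16093−1 = 16092
step 3: 16092 = 5^(5 + 1) + 3·5^3 + 3·5^2 + 3·5 + 2; sub 6 for 5: 6^(6 + 1) + 3·6^3 + 3·6^2 + 3·6 + 2; = 280712; G_4 = 280712−1 = 280711
step 4: 280711 = 6^(6 + 1) + 3·6^3 + 3·6^2 + 3·6 + 1; sub 7 for 6: 7^(7 + 1) + 3·7^3 + 3·7^2 + 3·7 + 1; = 5765999; G_5 = 5765999−1 = 5765998
step 5: 5765998 = 7^(7 + 1) + 3·7^3 + 3·7^2 + 3·7; sub 8 for 7: 8^(8 + 1) + 3·8^3 + 3·8^2 + 3·8; = 134219480; G_6 = 134219480−1 = 134219479
step 6: 134219479 = 8^(8 + 1) + 3·8^3 + 3·8^2 + 2·8 + 7; sub 9 for 8: 9^(9 + 1) + 3·9^3 + 3·9^2 + 2·9 + 7; = 3486786856; G_7 = 3486786856−1 = 3486786855
step 7: 3486786855 = 9^(9 + 1) + 3·9^3 + 3·9^2 + 2·9 + 6; sub 10 for 9: 10^(10 + 1) + 3·10^3 + 3·10^2 + 2·10 + 6; = 100000003326; G_8 = 100000003326−1 = 100000003325
step 8: 100000003325 = 10^(10 + 1) + 3·10^3 + 3·10^2 + 2·10 + 5; sub 11 for 10: 11^(11 + 1) + 3·11^3 + 3·11^2 + 2·11 + 5; = 3138428381104; G_9 = 3138428381104−1 = 3138428381103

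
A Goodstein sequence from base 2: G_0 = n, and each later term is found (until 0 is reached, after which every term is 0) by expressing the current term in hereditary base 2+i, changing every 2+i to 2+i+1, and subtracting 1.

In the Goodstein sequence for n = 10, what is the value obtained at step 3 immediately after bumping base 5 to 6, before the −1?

279936

step 0: 10 = 2^(2 + 1) + 2; sub 3 for 2: 3^(3 + 1) + 3; = 84; G_1 = 84−1 = 83
step 1: 83 = 3^(3 + 1) + 2; sub 4 for 3: 4^(4 + 1) + 2; = 1026; G_2 = 1026−1 = 1025
step 2: 1025 = 4^(4 + 1) + 1; sub 5 for 4: 5^(5 + 1) + 1; = 15626; G_3 = 15626−1 = 15625
step 3: 15625 = 5^(5 + 1); sub 6 for 5: 6^(6 + 1); = 279936; G_4 = 279936−1 = 279935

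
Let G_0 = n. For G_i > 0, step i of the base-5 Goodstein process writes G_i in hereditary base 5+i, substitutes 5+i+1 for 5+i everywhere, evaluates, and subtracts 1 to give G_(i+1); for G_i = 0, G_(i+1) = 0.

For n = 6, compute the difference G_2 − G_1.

0

6 —HB5→ 5 + 1 —bump→ 6 + 1 = 7 —(−1)→ 6
6 —HB6→ 6 —bump→ 7 = 7 —(−1)→ 6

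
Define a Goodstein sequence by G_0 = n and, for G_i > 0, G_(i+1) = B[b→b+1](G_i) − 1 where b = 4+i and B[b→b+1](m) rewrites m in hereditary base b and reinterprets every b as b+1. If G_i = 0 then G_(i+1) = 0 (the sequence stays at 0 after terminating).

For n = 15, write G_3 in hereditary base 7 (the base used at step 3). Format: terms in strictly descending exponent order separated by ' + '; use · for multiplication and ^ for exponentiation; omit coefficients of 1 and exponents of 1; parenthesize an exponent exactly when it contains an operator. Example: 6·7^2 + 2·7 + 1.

(0) 15|_4 = 3·4 + 3 ↦ 3·5 + 3|_5 = 18 ⇒ 17
(1) 17|_5 = 3·5 + 2 ↦ 3·6 + 2|_6 = 20 ⇒ 19
(2) 19|_6 = 3·6 + 1 ↦ 3·7 + 1|_7 = 22 ⇒ 21

3·7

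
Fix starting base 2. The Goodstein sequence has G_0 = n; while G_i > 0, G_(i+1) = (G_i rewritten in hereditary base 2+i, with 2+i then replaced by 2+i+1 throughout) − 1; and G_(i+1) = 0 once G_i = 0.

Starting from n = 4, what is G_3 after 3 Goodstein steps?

60

step 0: 4 = 2^2; sub 3 for 2: 3^3; = 27; G_1 = 27−1 = 26
step 1: 26 = 2·3^2 + 2·3 + 2; sub 4 for 3: 2·4^2 + 2·4 + 2; = 42; G_2 = 42−1 = 41
step 2: 41 = 2·4^2 + 2·4 + 1; sub 5 for 4: 2·5^2 + 2·5 + 1; = 61; G_3 = 61−1 = 60
step 3: 60 = 2·5^2 + 2·5; sub 6 for 5: 2·6^2 + 2·6; = 84; G_4 = 84−1 = 83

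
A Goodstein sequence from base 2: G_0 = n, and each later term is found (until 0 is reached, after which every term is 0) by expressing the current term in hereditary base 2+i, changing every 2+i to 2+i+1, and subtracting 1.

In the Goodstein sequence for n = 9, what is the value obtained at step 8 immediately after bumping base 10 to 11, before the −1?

855935016216

base 2: 9 = 2^(2 + 1) + 1; at 3: 3^(3 + 1) + 1 = 82; next = 81
base 3: 81 = 3^(3 + 1); at 4: 4^(4 + 1) = 1024; next = 1023
base 4: 1023 = 3·4^4 + 3·4^3 + 3·4^2 + 3·4 + 3; at 5: 3·5^5 + 3·5^3 + 3·5^2 + 3·5 + 3 = 9843; next = 9842
base 5: 9842 = 3·5^5 + 3·5^3 + 3·5^2 + 3·5 + 2; at 6: 3·6^6 + 3·6^3 + 3·6^2 + 3·6 + 2 = 140744; next = 140743
base 6: 140743 = 3·6^6 + 3·6^3 + 3·6^2 + 3·6 + 1; at 7: 3·7^7 + 3·7^3 + 3·7^2 + 3·7 + 1 = 2471827; next = 2471826
base 7: 2471826 = 3·7^7 + 3·7^3 + 3·7^2 + 3·7; at 8: 3·8^8 + 3·8^3 + 3·8^2 + 3·8 = 50333400; next = 50333399
base 8: 50333399 = 3·8^8 + 3·8^3 + 3·8^2 + 2·8 + 7; at 9: 3·9^9 + 3·9^3 + 3·9^2 + 2·9 + 7 = 1162263922; next = 1162263921
base 9: 1162263921 = 3·9^9 + 3·9^3 + 3·9^2 + 2·9 + 6; at 10: 3·10^10 + 3·10^3 + 3·10^2 + 2·10 + 6 = 30000003326; next = 30000003325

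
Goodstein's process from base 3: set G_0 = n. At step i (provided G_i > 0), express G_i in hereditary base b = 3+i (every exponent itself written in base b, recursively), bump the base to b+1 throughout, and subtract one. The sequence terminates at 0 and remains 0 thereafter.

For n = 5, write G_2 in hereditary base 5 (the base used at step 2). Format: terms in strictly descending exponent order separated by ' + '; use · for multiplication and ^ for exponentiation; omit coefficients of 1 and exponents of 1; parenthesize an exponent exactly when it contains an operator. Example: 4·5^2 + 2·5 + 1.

5

5 —HB3→ 3 + 2 —bump→ 4 + 2 = 6 —(−1)→ 5
5 —HB4→ 4 + 1 —bump→ 5 + 1 = 6 —(−1)→ 5
5 —HB5→ 5 —bump→ 6 = 6 —(−1)→ 5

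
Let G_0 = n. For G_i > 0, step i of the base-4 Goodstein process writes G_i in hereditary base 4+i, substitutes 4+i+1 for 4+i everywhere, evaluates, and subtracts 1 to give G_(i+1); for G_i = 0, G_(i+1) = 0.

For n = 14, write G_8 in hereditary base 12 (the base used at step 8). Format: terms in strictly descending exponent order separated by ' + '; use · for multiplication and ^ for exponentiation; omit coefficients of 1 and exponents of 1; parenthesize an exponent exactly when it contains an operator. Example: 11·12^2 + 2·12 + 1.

2·12 + 1

i=0: 14 = 3·4 + 2 (b=4); 4→5: 3·5 + 2 = 17; 17−1 = 16
i=1: 16 = 3·5 + 1 (b=5); 5→6: 3·6 + 1 = 19; 19−1 = 18
i=2: 18 = 3·6 (b=6); 6→7: 3·7 = 21; 21−1 = 20
i=3: 20 = 2·7 + 6 (b=7); 7→8: 2·8 + 6 = 22; 22−1 = 21
i=4: 21 = 2·8 + 5 (b=8); 8→9: 2·9 + 5 = 23; 23−1 = 22
i=5: 22 = 2·9 + 4 (b=9); 9→10: 2·10 + 4 = 24; 24−1 = 23
i=6: 23 = 2·10 + 3 (b=10); 10→11: 2·11 + 3 = 25; 25−1 = 24
i=7: 24 = 2·11 + 2 (b=11); 11→12: 2·12 + 2 = 26; 26−1 = 25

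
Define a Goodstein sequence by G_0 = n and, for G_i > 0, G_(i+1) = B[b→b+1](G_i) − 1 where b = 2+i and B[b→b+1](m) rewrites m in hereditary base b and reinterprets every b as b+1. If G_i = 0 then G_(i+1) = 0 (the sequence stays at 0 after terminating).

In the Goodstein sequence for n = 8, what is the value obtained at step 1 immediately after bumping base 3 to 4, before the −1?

G_0 = 8. HB_2(8) = 2^(2 + 1). Bump = 81. G_1 = 80.
G_1 = 80. HB_3(80) = 2·3^3 + 2·3^2 + 2·3 + 2. Bump = 554. G_2 = 553.

554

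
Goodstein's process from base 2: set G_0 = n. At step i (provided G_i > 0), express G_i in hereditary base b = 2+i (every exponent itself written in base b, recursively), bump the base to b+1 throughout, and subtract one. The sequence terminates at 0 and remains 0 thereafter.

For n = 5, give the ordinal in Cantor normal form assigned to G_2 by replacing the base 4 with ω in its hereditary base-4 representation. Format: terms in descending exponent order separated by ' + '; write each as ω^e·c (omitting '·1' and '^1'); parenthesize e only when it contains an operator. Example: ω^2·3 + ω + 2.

(0) 5|_2 = 2^2 + 1 ↦ 3^3 + 1|_3 = 28 ⇒ 27
(1) 27|_3 = 3^3 ↦ 4^4|_4 = 256 ⇒ 255
(2) 255|_4 = 3·4^3 + 3·4^2 + 3·4 + 3 ↦ 3·5^3 + 3·5^2 + 3·5 + 3|_5 = 468 ⇒ 467

ω^3·3 + ω^2·3 + ω·3 + 3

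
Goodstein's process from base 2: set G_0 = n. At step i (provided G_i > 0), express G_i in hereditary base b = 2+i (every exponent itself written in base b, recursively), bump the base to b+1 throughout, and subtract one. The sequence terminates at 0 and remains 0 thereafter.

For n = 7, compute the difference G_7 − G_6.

20888664

G_0=7  [base 2] 2^2 + 2 + 1  →[2↦3]→  3^3 + 3 + 1 = 31  −1 ⇒ G_1=30
G_1=30  [base 3] 3^3 + 3  →[3↦4]→  4^4 + 4 = 260  −1 ⇒ G_2=259
G_2=259  [base 4] 4^4 + 3  →[4↦5]→  5^5 + 3 = 3128  −1 ⇒ G_3=3127
G_3=3127  [base 5] 5^5 + 2  →[5↦6]→  6^6 + 2 = 46658  −1 ⇒ G_4=46657
G_4=46657  [base 6] 6^6 + 1  →[6↦7]→  7^7 + 1 = 823544  −1 ⇒ G_5=823543
G_5=823543  [base 7] 7^7  →[7↦8]→  8^8 = 16777216  −1 ⇒ G_6=16777215
G_6=16777215  [base 8] 7·8^7 + 7·8^6 + 7·8^5 + 7·8^4 + 7·8^3 + 7·8^2 + 7·8 + 7  →[8↦9]→  7·9^7 + 7·9^6 + 7·9^5 + 7·9^4 + 7·9^3 + 7·9^2 + 7·9 + 7 = 37665880  −1 ⇒ G_7=37665879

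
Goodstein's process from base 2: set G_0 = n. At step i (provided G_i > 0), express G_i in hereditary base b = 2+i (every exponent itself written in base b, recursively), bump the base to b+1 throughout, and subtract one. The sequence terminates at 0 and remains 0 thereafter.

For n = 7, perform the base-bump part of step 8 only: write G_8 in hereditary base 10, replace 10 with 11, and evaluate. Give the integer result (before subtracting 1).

150051214

G_0 = 7. HB_2(7) = 2^2 + 2 + 1. Bump = 31. G_1 = 30.
G_1 = 30. HB_3(30) = 3^3 + 3. Bump = 260. G_2 = 259.
G_2 = 259. HB_4(259) = 4^4 + 3. Bump = 3128. G_3 = 3127.
G_3 = 3127. HB_5(3127) = 5^5 + 2. Bump = 46658. G_4 = 46657.
G_4 = 46657. HB_6(46657) = 6^6 + 1. Bump = 823544. G_5 = 823543.
G_5 = 823543. HB_7(823543) = 7^7. Bump = 16777216. G_6 = 16777215.
G_6 = 16777215. HB_8(16777215) = 7·8^7 + 7·8^6 + 7·8^5 + 7·8^4 + 7·8^3 + 7·8^2 + 7·8 + 7. Bump = 37665880. G_7 = 37665879.
G_7 = 37665879. HB_9(37665879) = 7·9^7 + 7·9^6 + 7·9^5 + 7·9^4 + 7·9^3 + 7·9^2 + 7·9 + 6. Bump = 77777776. G_8 = 77777775.
G_8 = 77777775. HB_10(77777775) = 7·10^7 + 7·10^6 + 7·10^5 + 7·10^4 + 7·10^3 + 7·10^2 + 7·10 + 5. Bump = 150051214. G_9 = 150051213.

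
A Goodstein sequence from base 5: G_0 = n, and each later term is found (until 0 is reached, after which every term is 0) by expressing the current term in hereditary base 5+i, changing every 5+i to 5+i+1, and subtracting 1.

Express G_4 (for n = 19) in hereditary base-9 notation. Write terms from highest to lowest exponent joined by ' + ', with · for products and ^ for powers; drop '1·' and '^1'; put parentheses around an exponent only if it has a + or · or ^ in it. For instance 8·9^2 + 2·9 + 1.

step 0: 19 = 3·5 + 4; sub 6 for 5: 3·6 + 4; = 22; G_1 = 22−1 = 21
step 1: 21 = 3·6 + 3; sub 7 for 6: 3·7 + 3; = 24; G_2 = 24−1 = 23
step 2: 23 = 3·7 + 2; sub 8 for 7: 3·8 + 2; = 26; G_3 = 26−1 = 25
step 3: 25 = 3·8 + 1; sub 9 for 8: 3·9 + 1; = 28; G_4 = 28−1 = 27
step 4: 27 = 3·9; sub 10 for 9: 3·10; = 30; G_5 = 30−1 = 29

3·9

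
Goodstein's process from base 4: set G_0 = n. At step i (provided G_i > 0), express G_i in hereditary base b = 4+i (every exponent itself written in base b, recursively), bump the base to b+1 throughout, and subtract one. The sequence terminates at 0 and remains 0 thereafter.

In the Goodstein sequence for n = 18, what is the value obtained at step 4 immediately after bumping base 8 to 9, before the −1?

59

(0) 18|_4 = 4^2 + 2 ↦ 5^2 + 2|_5 = 27 ⇒ 26
(1) 26|_5 = 5^2 + 1 ↦ 6^2 + 1|_6 = 37 ⇒ 36
(2) 36|_6 = 6^2 ↦ 7^2|_7 = 49 ⇒ 48
(3) 48|_7 = 6·7 + 6 ↦ 6·8 + 6|_8 = 54 ⇒ 53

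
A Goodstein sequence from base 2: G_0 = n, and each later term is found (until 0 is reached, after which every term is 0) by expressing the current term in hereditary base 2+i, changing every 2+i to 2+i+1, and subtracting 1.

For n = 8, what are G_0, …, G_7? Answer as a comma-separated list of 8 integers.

8, 80, 553, 6310, 93395, 1647195, 33554571, 774841151

base 2: 8 = 2^(2 + 1); at 3: 3^(3 + 1) = 81; next = 80
base 3: 80 = 2·3^3 + 2·3^2 + 2·3 + 2; at 4: 2·4^4 + 2·4^2 + 2·4 + 2 = 554; next = 553
base 4: 553 = 2·4^4 + 2·4^2 + 2·4 + 1; at 5: 2·5^5 + 2·5^2 + 2·5 + 1 = 6311; next = 6310
base 5: 6310 = 2·5^5 + 2·5^2 + 2·5; at 6: 2·6^6 + 2·6^2 + 2·6 = 93396; next = 93395
base 6: 93395 = 2·6^6 + 2·6^2 + 6 + 5; at 7: 2·7^7 + 2·7^2 + 7 + 5 = 1647196; next = 1647195
base 7: 1647195 = 2·7^7 + 2·7^2 + 7 + 4; at 8: 2·8^8 + 2·8^2 + 8 + 4 = 33554572; next = 33554571
base 8: 33554571 = 2·8^8 + 2·8^2 + 8 + 3; at 9: 2·9^9 + 2·9^2 + 9 + 3 = 774841152; next = 774841151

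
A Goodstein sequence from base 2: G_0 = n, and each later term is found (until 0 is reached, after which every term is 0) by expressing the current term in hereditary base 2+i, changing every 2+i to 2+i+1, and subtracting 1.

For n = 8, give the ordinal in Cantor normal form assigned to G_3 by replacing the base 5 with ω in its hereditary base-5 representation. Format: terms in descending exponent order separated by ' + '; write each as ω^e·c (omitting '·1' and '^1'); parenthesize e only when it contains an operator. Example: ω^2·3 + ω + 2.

ω^ω·2 + ω^2·2 + ω·2

[0] 8 ≡ 2^(2 + 1) (base 2). Lift 3: 81. −1: 80.
[1] 80 ≡ 2·3^3 + 2·3^2 + 2·3 + 2 (base 3). Lift 4: 554. −1: 553.
[2] 553 ≡ 2·4^4 + 2·4^2 + 2·4 + 1 (base 4). Lift 5: 6311. −1: 6310.
[3] 6310 ≡ 2·5^5 + 2·5^2 + 2·5 (base 5). Lift 6: 93396. −1: 93395.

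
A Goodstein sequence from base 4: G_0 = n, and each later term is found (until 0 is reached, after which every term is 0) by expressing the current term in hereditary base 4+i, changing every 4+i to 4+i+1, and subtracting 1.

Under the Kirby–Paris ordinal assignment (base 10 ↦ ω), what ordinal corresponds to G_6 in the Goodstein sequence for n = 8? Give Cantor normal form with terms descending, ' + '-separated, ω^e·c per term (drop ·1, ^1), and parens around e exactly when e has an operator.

9

8 —HB4→ 2·4 —bump→ 2·5 = 10 —(−1)→ 9
9 —HB5→ 5 + 4 —bump→ 6 + 4 = 10 —(−1)→ 9
9 —HB6→ 6 + 3 —bump→ 7 + 3 = 10 —(−1)→ 9
9 —HB7→ 7 + 2 —bump→ 8 + 2 = 10 —(−1)→ 9
9 —HB8→ 8 + 1 —bump→ 9 + 1 = 10 —(−1)→ 9
9 —HB9→ 9 —bump→ 10 = 10 —(−1)→ 9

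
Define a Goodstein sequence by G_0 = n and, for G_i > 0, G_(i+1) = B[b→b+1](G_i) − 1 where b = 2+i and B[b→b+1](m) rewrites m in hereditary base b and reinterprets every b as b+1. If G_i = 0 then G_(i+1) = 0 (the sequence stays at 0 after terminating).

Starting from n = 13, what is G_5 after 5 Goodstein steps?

5765998

i=0: 13 = 2^(2 + 1) + 2^2 + 1 (b=2); 2→3: 3^(3 + 1) + 3^3 + 1 = 109; 109−1 = 108
i=1: 108 = 3^(3 + 1) + 3^3 (b=3); 3→4: 4^(4 + 1) + 4^4 = 1280; 1280−1 = 1279
i=2: 1279 = 4^(4 + 1) + 3·4^3 + 3·4^2 + 3·4 + 3 (b=4); 4→5: 5^(5 + 1) + 3·5^3 + 3·5^2 + 3·5 + 3 = 16093; 16093−1 = 16092
i=3: 16092 = 5^(5 + 1) + 3·5^3 + 3·5^2 + 3·5 + 2 (b=5); 5→6: 6^(6 + 1) + 3·6^3 + 3·6^2 + 3·6 + 2 = 280712; 280712−1 = 280711
i=4: 280711 = 6^(6 + 1) + 3·6^3 + 3·6^2 + 3·6 + 1 (b=6); 6→7: 7^(7 + 1) + 3·7^3 + 3·7^2 + 3·7 + 1 = 5765999; 5765999−1 = 5765998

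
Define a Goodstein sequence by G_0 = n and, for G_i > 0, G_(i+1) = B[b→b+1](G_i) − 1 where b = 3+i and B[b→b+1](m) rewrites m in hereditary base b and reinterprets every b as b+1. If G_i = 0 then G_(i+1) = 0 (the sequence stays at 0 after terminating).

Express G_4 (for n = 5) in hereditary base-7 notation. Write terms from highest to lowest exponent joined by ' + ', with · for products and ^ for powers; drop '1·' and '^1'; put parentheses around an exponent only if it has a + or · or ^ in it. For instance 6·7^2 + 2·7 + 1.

4

[0] 5 ≡ 3 + 2 (base 3). Lift 4: 6. −1: 5.
[1] 5 ≡ 4 + 1 (base 4). Lift 5: 6. −1: 5.
[2] 5 ≡ 5 (base 5). Lift 6: 6. −1: 5.
[3] 5 ≡ 5 (base 6). Lift 7: 5. −1: 4.
[4] 4 ≡ 4 (base 7). Lift 8: 4. −1: 3.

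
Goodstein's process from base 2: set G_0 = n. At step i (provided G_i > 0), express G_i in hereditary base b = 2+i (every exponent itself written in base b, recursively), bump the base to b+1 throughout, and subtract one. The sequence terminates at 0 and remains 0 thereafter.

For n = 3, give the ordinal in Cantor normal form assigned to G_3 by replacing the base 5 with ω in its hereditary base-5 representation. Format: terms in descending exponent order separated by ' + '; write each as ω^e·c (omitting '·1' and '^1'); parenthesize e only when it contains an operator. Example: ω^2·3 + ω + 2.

2

3 —HB2→ 2 + 1 —bump→ 3 + 1 = 4 —(−1)→ 3
3 —HB3→ 3 —bump→ 4 = 4 —(−1)→ 3
3 —HB4→ 3 —bump→ 3 = 3 —(−1)→ 2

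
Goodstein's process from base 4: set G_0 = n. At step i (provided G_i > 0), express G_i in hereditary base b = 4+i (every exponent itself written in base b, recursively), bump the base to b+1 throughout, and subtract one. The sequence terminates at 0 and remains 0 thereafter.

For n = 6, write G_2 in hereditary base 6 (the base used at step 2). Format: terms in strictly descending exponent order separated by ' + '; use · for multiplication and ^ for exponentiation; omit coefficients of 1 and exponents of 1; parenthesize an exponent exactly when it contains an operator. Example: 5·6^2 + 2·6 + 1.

6 —HB4→ 4 + 2 —bump→ 5 + 2 = 7 —(−1)→ 6
6 —HB5→ 5 + 1 —bump→ 6 + 1 = 7 —(−1)→ 6
6 —HB6→ 6 —bump→ 7 = 7 —(−1)→ 6

6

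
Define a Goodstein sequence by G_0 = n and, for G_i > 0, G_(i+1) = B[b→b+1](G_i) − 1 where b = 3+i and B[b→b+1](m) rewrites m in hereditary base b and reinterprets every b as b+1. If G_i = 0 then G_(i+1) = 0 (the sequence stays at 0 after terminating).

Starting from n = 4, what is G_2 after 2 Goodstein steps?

G_0 = 4. HB_3(4) = 3 + 1. Bump = 5. G_1 = 4.
G_1 = 4. HB_4(4) = 4. Bump = 5. G_2 = 4.
G_2 = 4. HB_5(4) = 4. Bump = 4. G_3 = 3.

4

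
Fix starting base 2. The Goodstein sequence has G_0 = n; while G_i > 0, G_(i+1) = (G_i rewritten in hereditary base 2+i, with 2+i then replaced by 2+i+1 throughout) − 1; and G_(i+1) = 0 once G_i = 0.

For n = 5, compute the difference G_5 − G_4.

422

[0] 5 ≡ 2^2 + 1 (base 2). Lift 3: 28. −1: 27.
[1] 27 ≡ 3^3 (base 3). Lift 4: 256. −1: 255.
[2] 255 ≡ 3·4^3 + 3·4^2 + 3·4 + 3 (base 4). Lift 5: 468. −1: 467.
[3] 467 ≡ 3·5^3 + 3·5^2 + 3·5 + 2 (base 5). Lift 6: 776. −1: 775.
[4] 775 ≡ 3·6^3 + 3·6^2 + 3·6 + 1 (base 6). Lift 7: 1198. −1: 1197.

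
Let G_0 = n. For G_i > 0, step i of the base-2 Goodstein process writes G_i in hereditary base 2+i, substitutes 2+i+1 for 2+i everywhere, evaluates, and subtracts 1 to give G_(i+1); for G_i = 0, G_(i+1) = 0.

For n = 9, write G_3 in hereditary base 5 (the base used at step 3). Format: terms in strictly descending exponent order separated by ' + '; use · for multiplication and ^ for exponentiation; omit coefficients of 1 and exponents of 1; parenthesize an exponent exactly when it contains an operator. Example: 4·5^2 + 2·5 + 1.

step 0: 9 = 2^(2 + 1) + 1; sub 3 for 2: 3^(3 + 1) + 1; = 82; G_1 = 82−1 = 81
step 1: 81 = 3^(3 + 1); sub 4 for 3: 4^(4 + 1); = 1024; G_2 = 1024−1 = 1023
step 2: 1023 = 3·4^4 + 3·4^3 + 3·4^2 + 3·4 + 3; sub 5 for 4: 3·5^5 + 3·5^3 + 3·5^2 + 3·5 + 3; = 9843; G_3 = 9843−1 = 9842
step 3: 9842 = 3·5^5 + 3·5^3 + 3·5^2 + 3·5 + 2; sub 6 for 5: 3·6^6 + 3·6^3 + 3·6^2 + 3·6 + 2; = 140744; G_4 = 140744−1 = 140743

3·5^5 + 3·5^3 + 3·5^2 + 3·5 + 2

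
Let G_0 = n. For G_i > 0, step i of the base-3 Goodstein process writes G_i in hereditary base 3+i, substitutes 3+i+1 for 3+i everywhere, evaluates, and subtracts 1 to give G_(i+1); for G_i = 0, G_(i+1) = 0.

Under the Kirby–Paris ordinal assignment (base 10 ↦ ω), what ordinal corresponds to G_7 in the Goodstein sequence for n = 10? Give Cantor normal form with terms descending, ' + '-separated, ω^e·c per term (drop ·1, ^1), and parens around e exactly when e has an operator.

ω·3 + 9

base 3: 10 = 3^2 + 1; at 4: 4^2 + 1 = 17; next = 16
base 4: 16 = 4^2; at 5: 5^2 = 25; next = 24
base 5: 24 = 4·5 + 4; at 6: 4·6 + 4 = 28; next = 27
base 6: 27 = 4·6 + 3; at 7: 4·7 + 3 = 31; next = 30
base 7: 30 = 4·7 + 2; at 8: 4·8 + 2 = 34; next = 33
base 8: 33 = 4·8 + 1; at 9: 4·9 + 1 = 37; next = 36
base 9: 36 = 4·9; at 10: 4·10 = 40; next = 39
base 10: 39 = 3·10 + 9; at 11: 3·11 + 9 = 42; next = 41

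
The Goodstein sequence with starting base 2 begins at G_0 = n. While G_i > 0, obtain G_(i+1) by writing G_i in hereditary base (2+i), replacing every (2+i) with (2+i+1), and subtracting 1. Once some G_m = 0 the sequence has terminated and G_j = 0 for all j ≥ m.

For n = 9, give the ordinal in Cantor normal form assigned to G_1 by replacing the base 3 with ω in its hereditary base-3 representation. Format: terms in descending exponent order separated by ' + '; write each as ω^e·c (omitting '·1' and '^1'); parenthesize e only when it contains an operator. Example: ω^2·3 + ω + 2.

ω^(ω + 1)

base 2: 9 = 2^(2 + 1) + 1; at 3: 3^(3 + 1) + 1 = 82; next = 81
base 3: 81 = 3^(3 + 1); at 4: 4^(4 + 1) = 1024; next = 1023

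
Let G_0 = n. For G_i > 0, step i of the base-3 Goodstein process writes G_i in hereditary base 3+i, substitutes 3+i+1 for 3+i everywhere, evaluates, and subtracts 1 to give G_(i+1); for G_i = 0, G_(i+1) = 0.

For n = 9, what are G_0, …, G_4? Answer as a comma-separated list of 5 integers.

step 0: 9 = 3^2; sub 4 for 3: 4^2; = 16; G_1 = 16−1 = 15
step 1: 15 = 3·4 + 3; sub 5 for 4: 3·5 + 3; = 18; G_2 = 18−1 = 17
step 2: 17 = 3·5 + 2; sub 6 for 5: 3·6 + 2; = 20; G_3 = 20−1 = 19
step 3: 19 = 3·6 + 1; sub 7 for 6: 3·7 + 1; = 22; G_4 = 22−1 = 21

9, 15, 17, 19, 21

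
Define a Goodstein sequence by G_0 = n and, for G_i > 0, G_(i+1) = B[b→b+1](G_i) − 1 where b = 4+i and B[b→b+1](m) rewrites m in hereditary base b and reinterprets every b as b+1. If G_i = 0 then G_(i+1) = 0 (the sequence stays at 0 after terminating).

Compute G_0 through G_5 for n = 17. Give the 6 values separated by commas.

step 0: 17 = 4^2 + 1; sub 5 for 4: 5^2 + 1; = 26; G_1 = 26−1 = 25
step 1: 25 = 5^2; sub 6 for 5: 6^2; = 36; G_2 = 36−1 = 35
step 2: 35 = 5·6 + 5; sub 7 for 6: 5·7 + 5; = 40; G_3 = 40−1 = 39
step 3: 39 = 5·7 + 4; sub 8 for 7: 5·8 + 4; = 44; G_4 = 44−1 = 43
step 4: 43 = 5·8 + 3; sub 9 for 8: 5·9 + 3; = 48; G_5 = 48−1 = 47

17, 25, 35, 39, 43, 47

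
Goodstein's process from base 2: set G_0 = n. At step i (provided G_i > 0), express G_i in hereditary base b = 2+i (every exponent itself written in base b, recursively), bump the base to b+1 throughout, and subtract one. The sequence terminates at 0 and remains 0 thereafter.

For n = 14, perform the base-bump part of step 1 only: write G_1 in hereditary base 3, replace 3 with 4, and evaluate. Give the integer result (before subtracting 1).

(0) 14|_2 = 2^(2 + 1) + 2^2 + 2 ↦ 3^(3 + 1) + 3^3 + 3|_3 = 111 ⇒ 110
(1) 110|_3 = 3^(3 + 1) + 3^3 + 2 ↦ 4^(4 + 1) + 4^4 + 2|_4 = 1282 ⇒ 1281

1282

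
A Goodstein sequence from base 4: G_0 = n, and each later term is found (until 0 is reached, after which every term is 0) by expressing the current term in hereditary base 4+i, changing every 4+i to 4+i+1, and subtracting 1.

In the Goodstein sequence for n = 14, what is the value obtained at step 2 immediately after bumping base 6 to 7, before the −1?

[0] 14 ≡ 3·4 + 2 (base 4). Lift 5: 17. −1: 16.
[1] 16 ≡ 3·5 + 1 (base 5). Lift 6: 19. −1: 18.

21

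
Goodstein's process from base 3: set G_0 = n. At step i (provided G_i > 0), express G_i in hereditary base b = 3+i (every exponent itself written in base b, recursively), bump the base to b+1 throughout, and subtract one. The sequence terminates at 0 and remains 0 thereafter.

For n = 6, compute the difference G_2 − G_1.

0

base 3: 6 = 2·3; at 4: 2·4 = 8; next = 7
base 4: 7 = 4 + 3; at 5: 5 + 3 = 8; next = 7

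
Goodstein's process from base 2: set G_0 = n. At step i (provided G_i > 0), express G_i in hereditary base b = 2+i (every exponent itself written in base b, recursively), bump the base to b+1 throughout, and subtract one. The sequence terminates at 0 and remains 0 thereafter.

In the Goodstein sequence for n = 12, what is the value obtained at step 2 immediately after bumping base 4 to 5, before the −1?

15686

(0) 12|_2 = 2^(2 + 1) + 2^2 ↦ 3^(3 + 1) + 3^3|_3 = 108 ⇒ 107
(1) 107|_3 = 3^(3 + 1) + 2·3^2 + 2·3 + 2 ↦ 4^(4 + 1) + 2·4^2 + 2·4 + 2|_4 = 1066 ⇒ 1065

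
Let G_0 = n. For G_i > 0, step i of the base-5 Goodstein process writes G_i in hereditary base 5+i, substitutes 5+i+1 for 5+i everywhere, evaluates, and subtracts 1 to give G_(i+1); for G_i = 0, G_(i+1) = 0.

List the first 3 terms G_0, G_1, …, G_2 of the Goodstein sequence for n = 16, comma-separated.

16, 18, 20

G_0=16  [base 5] 3·5 + 1  →[5↦6]→  3·6 + 1 = 19  −1 ⇒ G_1=18
G_1=18  [base 6] 3·6  →[6↦7]→  3·7 = 21  −1 ⇒ G_2=20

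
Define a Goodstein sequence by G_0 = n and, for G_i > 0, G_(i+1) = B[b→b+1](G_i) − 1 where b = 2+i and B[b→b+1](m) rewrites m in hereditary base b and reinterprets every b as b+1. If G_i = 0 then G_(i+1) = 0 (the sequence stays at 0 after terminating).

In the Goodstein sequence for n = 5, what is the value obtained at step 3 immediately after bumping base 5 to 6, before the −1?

776

[0] 5 ≡ 2^2 + 1 (base 2). Lift 3: 28. −1: 27.
[1] 27 ≡ 3^3 (base 3). Lift 4: 256. −1: 255.
[2] 255 ≡ 3·4^3 + 3·4^2 + 3·4 + 3 (base 4). Lift 5: 468. −1: 467.
[3] 467 ≡ 3·5^3 + 3·5^2 + 3·5 + 2 (base 5). Lift 6: 776. −1: 775.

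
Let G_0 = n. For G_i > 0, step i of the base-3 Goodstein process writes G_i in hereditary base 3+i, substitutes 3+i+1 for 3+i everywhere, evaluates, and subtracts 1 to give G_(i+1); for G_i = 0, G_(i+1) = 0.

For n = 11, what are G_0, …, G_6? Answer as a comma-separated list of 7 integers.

11, 17, 25, 35, 39, 43, 47

(0) 11|_3 = 3^2 + 2 ↦ 4^2 + 2|_4 = 18 ⇒ 17
(1) 17|_4 = 4^2 + 1 ↦ 5^2 + 1|_5 = 26 ⇒ 25
(2) 25|_5 = 5^2 ↦ 6^2|_6 = 36 ⇒ 35
(3) 35|_6 = 5·6 + 5 ↦ 5·7 + 5|_7 = 40 ⇒ 39
(4) 39|_7 = 5·7 + 4 ↦ 5·8 + 4|_8 = 44 ⇒ 43
(5) 43|_8 = 5·8 + 3 ↦ 5·9 + 3|_9 = 48 ⇒ 47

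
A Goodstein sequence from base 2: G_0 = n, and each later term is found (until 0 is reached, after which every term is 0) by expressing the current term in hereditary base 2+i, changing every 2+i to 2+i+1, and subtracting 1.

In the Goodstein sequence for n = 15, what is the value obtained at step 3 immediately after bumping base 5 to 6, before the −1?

326594

base 2: 15 = 2^(2 + 1) + 2^2 + 2 + 1; at 3: 3^(3 + 1) + 3^3 + 3 + 1 = 112; next = 111
base 3: 111 = 3^(3 + 1) + 3^3 + 3; at 4: 4^(4 + 1) + 4^4 + 4 = 1284; next = 1283
base 4: 1283 = 4^(4 + 1) + 4^4 + 3; at 5: 5^(5 + 1) + 5^5 + 3 = 18753; next = 18752
base 5: 18752 = 5^(5 + 1) + 5^5 + 2; at 6: 6^(6 + 1) + 6^6 + 2 = 326594; next = 326593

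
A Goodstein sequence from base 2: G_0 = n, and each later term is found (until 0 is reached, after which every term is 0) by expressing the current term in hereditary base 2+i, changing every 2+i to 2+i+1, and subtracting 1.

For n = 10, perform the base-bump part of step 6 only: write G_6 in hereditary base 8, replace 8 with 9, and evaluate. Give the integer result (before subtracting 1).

1937434593

G_0 = 10. HB_2(10) = 2^(2 + 1) + 2. Bump = 84. G_1 = 83.
G_1 = 83. HB_3(83) = 3^(3 + 1) + 2. Bump = 1026. G_2 = 1025.
G_2 = 1025. HB_4(1025) = 4^(4 + 1) + 1. Bump = 15626. G_3 = 15625.
G_3 = 15625. HB_5(15625) = 5^(5 + 1). Bump = 279936. G_4 = 279935.
G_4 = 279935. HB_6(279935) = 5·6^6 + 5·6^5 + 5·6^4 + 5·6^3 + 5·6^2 + 5·6 + 5. Bump = 4215755. G_5 = 4215754.
G_5 = 4215754. HB_7(4215754) = 5·7^7 + 5·7^5 + 5·7^4 + 5·7^3 + 5·7^2 + 5·7 + 4. Bump = 84073324. G_6 = 84073323.
G_6 = 84073323. HB_8(84073323) = 5·8^8 + 5·8^5 + 5·8^4 + 5·8^3 + 5·8^2 + 5·8 + 3. Bump = 1937434593. G_7 = 1937434592.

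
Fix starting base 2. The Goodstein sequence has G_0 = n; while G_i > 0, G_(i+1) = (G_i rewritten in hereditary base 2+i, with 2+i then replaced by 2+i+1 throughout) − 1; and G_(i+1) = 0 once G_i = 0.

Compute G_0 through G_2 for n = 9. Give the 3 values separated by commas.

[0] 9 ≡ 2^(2 + 1) + 1 (base 2). Lift 3: 82. −1: 81.
[1] 81 ≡ 3^(3 + 1) (base 3). Lift 4: 1024. −1: 1023.

9, 81, 1023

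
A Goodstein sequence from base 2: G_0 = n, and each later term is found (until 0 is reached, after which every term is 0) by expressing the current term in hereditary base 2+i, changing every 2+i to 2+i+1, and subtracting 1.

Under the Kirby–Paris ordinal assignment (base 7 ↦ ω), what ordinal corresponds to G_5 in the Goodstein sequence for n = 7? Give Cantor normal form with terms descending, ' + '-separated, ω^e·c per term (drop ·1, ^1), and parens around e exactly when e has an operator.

ω^ω

base 2: 7 = 2^2 + 2 + 1; at 3: 3^3 + 3 + 1 = 31; next = 30
base 3: 30 = 3^3 + 3; at 4: 4^4 + 4 = 260; next = 259
base 4: 259 = 4^4 + 3; at 5: 5^5 + 3 = 3128; next = 3127
base 5: 3127 = 5^5 + 2; at 6: 6^6 + 2 = 46658; next = 46657
base 6: 46657 = 6^6 + 1; at 7: 7^7 + 1 = 823544; next = 823543
base 7: 823543 = 7^7; at 8: 8^8 = 16777216; next = 16777215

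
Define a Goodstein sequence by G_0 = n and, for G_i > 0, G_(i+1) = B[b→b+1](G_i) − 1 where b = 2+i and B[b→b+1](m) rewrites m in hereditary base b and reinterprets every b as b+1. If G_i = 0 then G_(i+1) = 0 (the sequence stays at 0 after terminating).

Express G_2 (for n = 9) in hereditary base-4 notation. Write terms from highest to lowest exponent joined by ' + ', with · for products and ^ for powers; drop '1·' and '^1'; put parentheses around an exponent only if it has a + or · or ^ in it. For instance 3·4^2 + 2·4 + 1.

3·4^4 + 3·4^3 + 3·4^2 + 3·4 + 3

i=0: 9 = 2^(2 + 1) + 1 (b=2); 2→3: 3^(3 + 1) + 1 = 82; 82−1 = 81
i=1: 81 = 3^(3 + 1) (b=3); 3→4: 4^(4 + 1) = 1024; 1024−1 = 1023
i=2: 1023 = 3·4^4 + 3·4^3 + 3·4^2 + 3·4 + 3 (b=4); 4→5: 3·5^5 + 3·5^3 + 3·5^2 + 3·5 + 3 = 9843; 9843−1 = 9842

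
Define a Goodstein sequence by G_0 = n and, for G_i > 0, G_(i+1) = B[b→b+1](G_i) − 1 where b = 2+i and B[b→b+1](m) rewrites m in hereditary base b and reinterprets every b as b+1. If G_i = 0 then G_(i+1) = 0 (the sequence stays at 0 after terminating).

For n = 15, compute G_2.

G_0=15  [base 2] 2^(2 + 1) + 2^2 + 2 + 1  →[2↦3]→  3^(3 + 1) + 3^3 + 3 + 1 = 112  −1 ⇒ G_1=111
G_1=111  [base 3] 3^(3 + 1) + 3^3 + 3  →[3↦4]→  4^(4 + 1) + 4^4 + 4 = 1284  −1 ⇒ G_2=1283

1283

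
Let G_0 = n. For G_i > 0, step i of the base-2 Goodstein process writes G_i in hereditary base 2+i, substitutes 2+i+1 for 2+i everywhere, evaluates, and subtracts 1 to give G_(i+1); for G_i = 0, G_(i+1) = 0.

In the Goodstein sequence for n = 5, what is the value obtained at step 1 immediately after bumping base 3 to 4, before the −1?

256

G_0=5  [base 2] 2^2 + 1  →[2↦3]→  3^3 + 1 = 28  −1 ⇒ G_1=27
G_1=27  [base 3] 3^3  →[3↦4]→  4^4 = 256  −1 ⇒ G_2=255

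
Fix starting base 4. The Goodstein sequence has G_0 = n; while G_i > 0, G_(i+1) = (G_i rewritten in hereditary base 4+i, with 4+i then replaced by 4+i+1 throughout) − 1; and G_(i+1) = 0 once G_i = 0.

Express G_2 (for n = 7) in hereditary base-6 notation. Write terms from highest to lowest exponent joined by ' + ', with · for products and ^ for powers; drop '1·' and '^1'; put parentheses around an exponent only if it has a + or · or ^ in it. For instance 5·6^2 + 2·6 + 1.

6 + 1

base 4: 7 = 4 + 3; at 5: 5 + 3 = 8; next = 7
base 5: 7 = 5 + 2; at 6: 6 + 2 = 8; next = 7
base 6: 7 = 6 + 1; at 7: 7 + 1 = 8; next = 7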